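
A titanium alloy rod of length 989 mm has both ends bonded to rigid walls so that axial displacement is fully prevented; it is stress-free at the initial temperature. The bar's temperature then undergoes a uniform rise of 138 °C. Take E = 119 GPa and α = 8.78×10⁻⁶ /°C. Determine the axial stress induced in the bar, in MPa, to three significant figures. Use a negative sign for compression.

Free thermal expansion αLΔT = 8.78e-6 · 989 · 138 = 1.198 mm.
The walls impose strain ε = −(1.198)/989 = -1.2116e-03; σ = Eε = 119000 · -1.2116e-03 = -144.2 MPa.

-144 MPa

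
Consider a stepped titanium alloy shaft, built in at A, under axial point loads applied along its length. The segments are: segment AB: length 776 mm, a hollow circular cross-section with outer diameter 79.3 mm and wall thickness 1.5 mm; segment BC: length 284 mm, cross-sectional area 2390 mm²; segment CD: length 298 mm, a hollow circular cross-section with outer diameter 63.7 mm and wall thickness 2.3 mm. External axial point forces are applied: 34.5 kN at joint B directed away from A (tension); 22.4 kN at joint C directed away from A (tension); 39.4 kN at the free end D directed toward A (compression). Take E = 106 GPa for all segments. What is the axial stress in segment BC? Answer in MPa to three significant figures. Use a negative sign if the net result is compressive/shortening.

-7.11 MPa

Internal axial forces (sectioning from the free end, tension +): N_CD = -39.4 kN, N_BC = -17 kN, N_AB = 17.5 kN.
σ_BC = N_BC/A_BC = -17000/2390 = -7.113 MPa.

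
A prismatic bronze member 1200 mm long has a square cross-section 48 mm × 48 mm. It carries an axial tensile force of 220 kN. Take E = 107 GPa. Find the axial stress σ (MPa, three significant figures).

A = 2304 mm².
σ = N/A = 220000/2304 = 95.49 MPa.

95.5 MPa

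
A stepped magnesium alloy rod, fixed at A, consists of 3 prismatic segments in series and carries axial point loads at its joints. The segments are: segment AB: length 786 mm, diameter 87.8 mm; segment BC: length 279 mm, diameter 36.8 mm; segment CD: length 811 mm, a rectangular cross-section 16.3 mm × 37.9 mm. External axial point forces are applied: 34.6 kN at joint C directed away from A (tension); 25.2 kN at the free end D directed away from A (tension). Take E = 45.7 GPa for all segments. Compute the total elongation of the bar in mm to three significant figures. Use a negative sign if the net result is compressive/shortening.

1.24 mm

Internal axial forces (sectioning from the free end, tension +): N_CD = 25.2 kN, N_BC = 59.8 kN, N_AB = 59.8 kN.
A_AB = 6055 mm².
A_BC = 1064 mm².
A_CD = 617.8 mm².
δ_AB = 59800·786/(6055·45700) = 0.1699 mm
δ_BC = 59800·279/(1064·45700) = 0.3432 mm
δ_CD = 25200·811/(617.8·45700) = 0.7239 mm
δ = Σδ_i = 1.237 mm.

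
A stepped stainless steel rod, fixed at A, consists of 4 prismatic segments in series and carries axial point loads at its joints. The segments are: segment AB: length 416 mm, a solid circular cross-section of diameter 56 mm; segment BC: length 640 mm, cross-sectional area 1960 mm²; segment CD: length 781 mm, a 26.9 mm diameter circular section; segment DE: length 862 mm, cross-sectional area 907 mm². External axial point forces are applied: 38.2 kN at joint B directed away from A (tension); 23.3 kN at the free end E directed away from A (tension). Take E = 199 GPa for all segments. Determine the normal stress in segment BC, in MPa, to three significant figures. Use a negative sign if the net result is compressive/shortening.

Internal axial forces (sectioning from the free end, tension +): N_DE = 23.3 kN, N_CD = 23.3 kN, N_BC = 23.3 kN, N_AB = 61.5 kN.
σ_BC = N_BC/A_BC = 23300/1960 = 11.89 MPa.

11.9 MPa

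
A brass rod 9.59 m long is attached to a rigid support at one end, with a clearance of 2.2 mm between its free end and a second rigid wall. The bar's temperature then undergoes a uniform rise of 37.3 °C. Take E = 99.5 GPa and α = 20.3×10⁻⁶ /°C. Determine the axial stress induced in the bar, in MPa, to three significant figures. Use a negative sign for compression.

Free thermal expansion αLΔT = 20.3e-6 · 9590 · 37.3 = 7.261 mm.
The walls engage after the gap closes; constrained expansion = 7.261 − 2.2 = 5.061 mm.
The walls impose strain ε = −(5.061)/9590 = -5.2778e-04; σ = Eε = 99500 · -5.2778e-04 = -52.51 MPa.

-52.5 MPa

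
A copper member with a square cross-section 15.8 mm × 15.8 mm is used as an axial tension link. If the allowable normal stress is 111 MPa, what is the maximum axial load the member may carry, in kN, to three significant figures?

27.7 kN

A = 249.6 mm².
P_max = σ_allow · A = 111 · 249.6 = 27710 N = 27.71 kN.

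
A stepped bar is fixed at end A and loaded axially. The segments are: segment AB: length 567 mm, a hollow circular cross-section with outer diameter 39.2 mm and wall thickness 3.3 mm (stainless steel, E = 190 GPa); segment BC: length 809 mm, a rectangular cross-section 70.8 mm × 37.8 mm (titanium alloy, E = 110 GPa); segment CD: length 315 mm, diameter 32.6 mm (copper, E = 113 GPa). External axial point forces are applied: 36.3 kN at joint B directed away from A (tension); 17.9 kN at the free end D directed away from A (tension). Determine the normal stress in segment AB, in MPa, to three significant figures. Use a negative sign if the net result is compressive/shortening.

146 MPa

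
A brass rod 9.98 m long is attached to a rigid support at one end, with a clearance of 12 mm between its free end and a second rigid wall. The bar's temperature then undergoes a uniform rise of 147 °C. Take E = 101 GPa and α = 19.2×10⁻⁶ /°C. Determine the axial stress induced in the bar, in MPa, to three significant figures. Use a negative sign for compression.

Free thermal expansion αLΔT = 19.2e-6 · 9980 · 147 = 28.17 mm.
The walls engage after the gap closes; constrained expansion = 28.17 − 12 = 16.17 mm.
The walls impose strain ε = −(16.17)/9980 = -1.6200e-03; σ = Eε = 101000 · -1.6200e-03 = -163.6 MPa.

-164 MPa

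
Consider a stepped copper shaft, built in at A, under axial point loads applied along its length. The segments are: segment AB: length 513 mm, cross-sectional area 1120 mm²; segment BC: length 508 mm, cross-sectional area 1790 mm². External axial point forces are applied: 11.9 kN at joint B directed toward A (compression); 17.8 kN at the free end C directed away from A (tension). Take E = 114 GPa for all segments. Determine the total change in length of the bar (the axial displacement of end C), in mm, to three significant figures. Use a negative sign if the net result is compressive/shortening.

Internal axial forces (sectioning from the free end, tension +): N_BC = 17.8 kN, N_AB = 5.9 kN.
δ_AB = 5900·513/(1120·114000) = 0.02371 mm
δ_BC = 17800·508/(1790·114000) = 0.04431 mm
δ = Σδ_i = 0.06802 mm.

0.0680 mm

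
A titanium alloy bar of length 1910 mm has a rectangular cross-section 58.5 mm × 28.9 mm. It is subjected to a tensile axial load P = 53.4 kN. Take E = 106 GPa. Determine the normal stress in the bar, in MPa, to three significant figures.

31.6 MPa

A = 1691 mm².
σ = N/A = 53400/1691 = 31.59 MPa.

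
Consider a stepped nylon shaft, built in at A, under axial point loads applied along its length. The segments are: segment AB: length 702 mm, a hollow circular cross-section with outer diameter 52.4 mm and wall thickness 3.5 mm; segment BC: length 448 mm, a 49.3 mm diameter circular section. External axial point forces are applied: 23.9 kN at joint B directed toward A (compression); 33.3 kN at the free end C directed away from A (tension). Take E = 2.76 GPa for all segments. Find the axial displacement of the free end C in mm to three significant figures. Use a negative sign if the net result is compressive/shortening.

Internal axial forces (sectioning from the free end, tension +): N_BC = 33.3 kN, N_AB = 9.4 kN.
A_AB = 537.7 mm².
A_BC = 1909 mm².
δ_AB = 9400·702/(537.7·2760) = 4.447 mm
δ_BC = 33300·448/(1909·2760) = 2.832 mm
δ = Σδ_i = 7.278 mm.

7.28 mm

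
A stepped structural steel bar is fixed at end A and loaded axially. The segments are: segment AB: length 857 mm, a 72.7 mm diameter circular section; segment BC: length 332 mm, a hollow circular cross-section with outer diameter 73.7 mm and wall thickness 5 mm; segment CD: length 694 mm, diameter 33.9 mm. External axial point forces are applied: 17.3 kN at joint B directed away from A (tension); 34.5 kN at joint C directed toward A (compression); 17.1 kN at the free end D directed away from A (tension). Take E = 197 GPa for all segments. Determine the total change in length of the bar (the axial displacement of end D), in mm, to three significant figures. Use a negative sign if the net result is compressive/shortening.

0.0395 mm

Internal axial forces (sectioning from the free end, tension +): N_CD = 17.1 kN, N_BC = -17.4 kN, N_AB = -0.1 kN.
A_AB = 4151 mm².
A_BC = 1079 mm².
A_CD = 902.6 mm².
δ_AB = -100·857/(4151·197000) = -0.0001048 mm
δ_BC = -17400·332/(1079·197000) = -0.02717 mm
δ_CD = 17100·694/(902.6·197000) = 0.06674 mm
δ = Σδ_i = 0.03946 mm.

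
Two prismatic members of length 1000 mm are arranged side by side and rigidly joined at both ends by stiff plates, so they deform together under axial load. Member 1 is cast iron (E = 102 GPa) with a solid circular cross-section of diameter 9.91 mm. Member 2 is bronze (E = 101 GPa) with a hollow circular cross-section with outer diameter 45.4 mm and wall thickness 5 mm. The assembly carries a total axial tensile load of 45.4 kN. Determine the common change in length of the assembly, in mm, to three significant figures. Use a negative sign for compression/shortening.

0.631 mm

A_1 = 77.13 mm².
A_2 = 634.6 mm².
Equal strain + equilibrium ⇒ each member carries load in proportion to AE: A₁E₁ = 7868000 N, A₂E₂ = 64090000 N, ΣAE = 71960000 N.
δ = PL/ΣAE = 45400·1000/71960000 = 0.6309 mm.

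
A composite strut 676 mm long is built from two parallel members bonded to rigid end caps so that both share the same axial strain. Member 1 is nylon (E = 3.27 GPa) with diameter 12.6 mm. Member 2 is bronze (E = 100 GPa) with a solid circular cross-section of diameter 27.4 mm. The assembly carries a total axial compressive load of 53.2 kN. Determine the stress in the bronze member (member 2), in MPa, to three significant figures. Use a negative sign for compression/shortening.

-89.6 MPa

A_1 = 124.7 mm².
A_2 = 589.6 mm².
Equal strain + equilibrium ⇒ each member carries load in proportion to AE: A₁E₁ = 407700 N, A₂E₂ = 58960000 N, ΣAE = 59370000 N.
σ₂ = P·E₂/ΣAE = -53200·100000/59370000 = -89.6 MPa.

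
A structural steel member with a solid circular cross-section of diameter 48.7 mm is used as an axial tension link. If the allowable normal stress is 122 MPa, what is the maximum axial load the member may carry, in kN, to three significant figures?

227 kN

A = 1863 mm².
P_max = σ_allow · A = 122 · 1863 = 227300 N = 227.3 kN.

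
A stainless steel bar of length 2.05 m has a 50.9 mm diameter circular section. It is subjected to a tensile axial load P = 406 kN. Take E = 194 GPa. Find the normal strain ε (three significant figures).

A = 2035 mm².
σ = N/A = 199.5 MPa; ε = σ/E = 199.5/194000 = 1.028e-03.

0.00103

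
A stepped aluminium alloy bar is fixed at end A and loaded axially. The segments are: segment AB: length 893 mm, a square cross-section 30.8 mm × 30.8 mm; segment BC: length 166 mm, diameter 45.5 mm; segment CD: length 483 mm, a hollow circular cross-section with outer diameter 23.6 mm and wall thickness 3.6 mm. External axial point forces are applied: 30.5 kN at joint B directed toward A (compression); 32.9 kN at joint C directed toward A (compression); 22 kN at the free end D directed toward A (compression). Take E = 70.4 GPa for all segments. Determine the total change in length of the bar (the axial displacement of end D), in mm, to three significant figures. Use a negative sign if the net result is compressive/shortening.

-1.89 mm

Internal axial forces (sectioning from the free end, tension +): N_CD = -22 kN, N_BC = -54.9 kN, N_AB = -85.4 kN.
A_AB = 948.6 mm².
A_BC = 1626 mm².
A_CD = 226.2 mm².
δ_AB = -85400·893/(948.6·70400) = -1.142 mm
δ_BC = -54900·166/(1626·70400) = -0.07962 mm
δ_CD = -22000·483/(226.2·70400) = -0.6673 mm
δ = Σδ_i = -1.889 mm.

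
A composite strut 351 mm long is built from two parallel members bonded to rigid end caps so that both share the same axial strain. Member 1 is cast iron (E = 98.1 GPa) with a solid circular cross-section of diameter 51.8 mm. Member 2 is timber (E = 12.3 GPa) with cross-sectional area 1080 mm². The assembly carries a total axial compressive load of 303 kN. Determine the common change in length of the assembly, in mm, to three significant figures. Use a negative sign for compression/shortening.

A_1 = 2107 mm².
Equal strain + equilibrium ⇒ each member carries load in proportion to AE: A₁E₁ = 206700000 N, A₂E₂ = 13280000 N, ΣAE = 220000000 N.
δ = PL/ΣAE = -303000·351/220000000 = -0.4834 mm.

-0.483 mm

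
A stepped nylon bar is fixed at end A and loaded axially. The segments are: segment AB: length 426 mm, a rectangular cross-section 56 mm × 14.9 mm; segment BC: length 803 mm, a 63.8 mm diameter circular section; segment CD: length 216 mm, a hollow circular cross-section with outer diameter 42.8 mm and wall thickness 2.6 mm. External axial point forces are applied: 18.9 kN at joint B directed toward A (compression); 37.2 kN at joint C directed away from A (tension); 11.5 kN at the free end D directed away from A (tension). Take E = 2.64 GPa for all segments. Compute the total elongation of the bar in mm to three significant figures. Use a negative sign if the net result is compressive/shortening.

Internal axial forces (sectioning from the free end, tension +): N_CD = 11.5 kN, N_BC = 48.7 kN, N_AB = 29.8 kN.
A_AB = 834.4 mm².
A_BC = 3197 mm².
A_CD = 328.4 mm².
δ_AB = 29800·426/(834.4·2640) = 5.763 mm
δ_BC = 48700·803/(3197·2640) = 4.634 mm
δ_CD = 11500·216/(328.4·2640) = 2.865 mm
δ = Σδ_i = 13.26 mm.

13.3 mm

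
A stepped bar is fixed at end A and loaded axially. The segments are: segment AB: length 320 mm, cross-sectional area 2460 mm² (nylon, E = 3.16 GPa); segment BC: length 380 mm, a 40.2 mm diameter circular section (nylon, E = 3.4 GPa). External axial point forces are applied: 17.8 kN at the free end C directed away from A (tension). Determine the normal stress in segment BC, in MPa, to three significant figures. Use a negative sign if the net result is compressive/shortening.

Internal axial forces (sectioning from the free end, tension +): N_BC = 17.8 kN, N_AB = 17.8 kN.
A_BC = 1269 mm².
σ_BC = N_BC/A_BC = 17800/1269 = 14.02 MPa.

14.0 MPa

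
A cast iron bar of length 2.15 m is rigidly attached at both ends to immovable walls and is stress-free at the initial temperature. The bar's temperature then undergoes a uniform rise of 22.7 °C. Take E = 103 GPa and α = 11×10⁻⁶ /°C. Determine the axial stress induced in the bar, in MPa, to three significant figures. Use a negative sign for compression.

Free thermal expansion αLΔT = 11e-6 · 2150 · 22.7 = 0.5369 mm.
The walls impose strain ε = −(0.5369)/2150 = -2.4970e-04; σ = Eε = 103000 · -2.4970e-04 = -25.72 MPa.

-25.7 MPa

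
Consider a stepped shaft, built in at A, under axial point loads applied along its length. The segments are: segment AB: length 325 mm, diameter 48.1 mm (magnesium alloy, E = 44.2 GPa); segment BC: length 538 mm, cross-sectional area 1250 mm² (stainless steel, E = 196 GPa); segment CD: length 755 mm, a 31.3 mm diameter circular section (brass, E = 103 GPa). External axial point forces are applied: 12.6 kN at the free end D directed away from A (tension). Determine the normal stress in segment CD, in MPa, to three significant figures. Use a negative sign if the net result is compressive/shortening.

Internal axial forces (sectioning from the free end, tension +): N_CD = 12.6 kN, N_BC = 12.6 kN, N_AB = 12.6 kN.
A_CD = 769.4 mm².
σ_CD = N_CD/A_CD = 12600/769.4 = 16.38 MPa.

16.4 MPa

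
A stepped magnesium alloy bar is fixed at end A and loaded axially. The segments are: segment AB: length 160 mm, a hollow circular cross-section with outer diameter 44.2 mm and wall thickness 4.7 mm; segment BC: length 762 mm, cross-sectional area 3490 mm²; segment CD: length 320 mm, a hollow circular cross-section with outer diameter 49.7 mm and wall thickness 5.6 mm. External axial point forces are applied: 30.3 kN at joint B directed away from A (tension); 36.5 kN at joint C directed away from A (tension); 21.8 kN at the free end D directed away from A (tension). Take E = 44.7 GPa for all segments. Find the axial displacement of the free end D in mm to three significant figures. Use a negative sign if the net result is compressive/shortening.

Internal axial forces (sectioning from the free end, tension +): N_CD = 21.8 kN, N_BC = 58.3 kN, N_AB = 88.6 kN.
A_AB = 583.2 mm².
A_CD = 775.8 mm².
δ_AB = 88600·160/(583.2·44700) = 0.5438 mm
δ_BC = 58300·762/(3490·44700) = 0.2848 mm
δ_CD = 21800·320/(775.8·44700) = 0.2012 mm
δ = Σδ_i = 1.03 mm.

1.03 mm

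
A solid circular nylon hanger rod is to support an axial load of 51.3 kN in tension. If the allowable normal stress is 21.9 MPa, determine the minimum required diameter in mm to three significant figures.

Required area A ≥ P/σ_allow = 51300/21.9 = 2342 mm².
For a solid circular section, d ≥ √(4A/π) = 54.61 mm.

54.6 mm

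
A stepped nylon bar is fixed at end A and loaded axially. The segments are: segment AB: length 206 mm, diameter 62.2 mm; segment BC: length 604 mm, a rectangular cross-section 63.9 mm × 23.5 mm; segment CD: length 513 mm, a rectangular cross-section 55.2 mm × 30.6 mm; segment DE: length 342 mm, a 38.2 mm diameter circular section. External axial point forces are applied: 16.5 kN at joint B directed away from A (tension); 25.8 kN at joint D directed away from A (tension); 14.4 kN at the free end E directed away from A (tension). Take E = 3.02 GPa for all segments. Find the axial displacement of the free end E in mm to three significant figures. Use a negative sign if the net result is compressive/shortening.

Internal axial forces (sectioning from the free end, tension +): N_DE = 14.4 kN, N_CD = 40.2 kN, N_BC = 40.2 kN, N_AB = 56.7 kN.
A_AB = 3039 mm².
A_BC = 1502 mm².
A_CD = 1689 mm².
A_DE = 1146 mm².
δ_AB = 56700·206/(3039·3020) = 1.273 mm
δ_BC = 40200·604/(1502·3020) = 5.354 mm
δ_CD = 40200·513/(1689·3020) = 4.043 mm
δ_DE = 14400·342/(1146·3020) = 1.423 mm
δ = Σδ_i = 12.09 mm.

12.1 mm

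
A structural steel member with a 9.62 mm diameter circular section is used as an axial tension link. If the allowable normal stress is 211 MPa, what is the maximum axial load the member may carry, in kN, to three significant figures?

A = 72.68 mm².
P_max = σ_allow · A = 211 · 72.68 = 15340 N = 15.34 kN.

15.3 kN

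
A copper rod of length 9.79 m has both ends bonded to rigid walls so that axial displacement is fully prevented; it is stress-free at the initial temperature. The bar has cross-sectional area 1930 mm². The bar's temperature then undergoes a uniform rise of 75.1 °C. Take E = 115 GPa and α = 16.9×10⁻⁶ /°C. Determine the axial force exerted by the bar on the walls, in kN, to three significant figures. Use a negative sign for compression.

-282 kN

Free thermal expansion αLΔT = 16.9e-6 · 9790 · 75.1 = 12.43 mm.
The walls impose strain ε = −(12.43)/9790 = -1.2692e-03; σ = Eε = 115000 · -1.2692e-03 = -146 MPa.
Wall reaction R = σ·A = -146·1930 = -281700 N = -281.7 kN.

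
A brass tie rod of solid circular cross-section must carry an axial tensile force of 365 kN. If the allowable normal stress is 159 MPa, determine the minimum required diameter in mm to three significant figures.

Required area A ≥ P/σ_allow = 365000/159 = 2296 mm².
For a solid circular section, d ≥ √(4A/π) = 54.06 mm.

54.1 mm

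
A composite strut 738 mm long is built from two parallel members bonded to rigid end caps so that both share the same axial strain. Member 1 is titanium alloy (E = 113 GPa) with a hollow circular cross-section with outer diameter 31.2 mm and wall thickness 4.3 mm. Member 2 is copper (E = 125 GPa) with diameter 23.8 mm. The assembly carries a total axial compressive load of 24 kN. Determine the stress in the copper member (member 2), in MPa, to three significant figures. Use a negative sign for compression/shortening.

-31.0 MPa

A_1 = 363.4 mm².
A_2 = 444.9 mm².
Equal strain + equilibrium ⇒ each member carries load in proportion to AE: A₁E₁ = 41060000 N, A₂E₂ = 55610000 N, ΣAE = 96670000 N.
σ₂ = P·E₂/ΣAE = -24000·125000/96670000 = -31.03 MPa.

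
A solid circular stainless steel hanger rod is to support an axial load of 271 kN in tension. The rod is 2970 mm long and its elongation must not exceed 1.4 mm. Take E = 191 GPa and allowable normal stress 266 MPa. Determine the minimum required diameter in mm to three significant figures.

61.9 mm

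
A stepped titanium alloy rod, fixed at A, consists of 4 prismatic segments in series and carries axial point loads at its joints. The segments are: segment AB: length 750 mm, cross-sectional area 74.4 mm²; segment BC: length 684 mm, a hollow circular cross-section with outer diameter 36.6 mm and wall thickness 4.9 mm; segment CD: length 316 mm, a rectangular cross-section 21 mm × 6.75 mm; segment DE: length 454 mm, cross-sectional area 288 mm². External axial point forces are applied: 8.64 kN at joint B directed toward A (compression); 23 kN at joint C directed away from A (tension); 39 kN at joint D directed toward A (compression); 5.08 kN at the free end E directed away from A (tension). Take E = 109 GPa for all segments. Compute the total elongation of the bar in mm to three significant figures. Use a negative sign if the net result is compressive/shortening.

Internal axial forces (sectioning from the free end, tension +): N_DE = 5.08 kN, N_CD = -33.92 kN, N_BC = -10.92 kN, N_AB = -19.56 kN.
A_BC = 488 mm².
A_CD = 141.8 mm².
δ_AB = -19560·750/(74.4·109000) = -1.809 mm
δ_BC = -10920·684/(488·109000) = -0.1404 mm
δ_CD = -33920·316/(141.8·109000) = -0.6937 mm
δ_DE = 5080·454/(288·109000) = 0.07347 mm
δ = Σδ_i = -2.57 mm.

-2.57 mm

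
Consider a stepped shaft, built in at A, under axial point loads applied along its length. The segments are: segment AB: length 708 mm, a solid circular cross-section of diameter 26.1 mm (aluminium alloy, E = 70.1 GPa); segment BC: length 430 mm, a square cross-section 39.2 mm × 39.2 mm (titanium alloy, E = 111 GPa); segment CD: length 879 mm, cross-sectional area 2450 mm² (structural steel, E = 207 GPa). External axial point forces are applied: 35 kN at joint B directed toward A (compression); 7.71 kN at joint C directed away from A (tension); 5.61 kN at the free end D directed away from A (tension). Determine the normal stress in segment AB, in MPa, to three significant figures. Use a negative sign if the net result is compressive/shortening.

-40.5 MPa

Internal axial forces (sectioning from the free end, tension +): N_CD = 5.61 kN, N_BC = 13.32 kN, N_AB = -21.68 kN.
A_AB = 535 mm².
σ_AB = N_AB/A_AB = -21680/535 = -40.52 MPa.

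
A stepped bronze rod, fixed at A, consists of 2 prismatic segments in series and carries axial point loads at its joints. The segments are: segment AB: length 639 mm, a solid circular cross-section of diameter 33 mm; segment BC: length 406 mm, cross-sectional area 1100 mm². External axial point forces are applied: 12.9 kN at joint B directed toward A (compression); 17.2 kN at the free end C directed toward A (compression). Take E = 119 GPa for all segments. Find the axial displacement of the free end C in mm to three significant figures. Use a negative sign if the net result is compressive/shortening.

-0.242 mm

Internal axial forces (sectioning from the free end, tension +): N_BC = -17.2 kN, N_AB = -30.1 kN.
A_AB = 855.3 mm².
δ_AB = -30100·639/(855.3·119000) = -0.189 mm
δ_BC = -17200·406/(1100·119000) = -0.05335 mm
δ = Σδ_i = -0.2423 mm.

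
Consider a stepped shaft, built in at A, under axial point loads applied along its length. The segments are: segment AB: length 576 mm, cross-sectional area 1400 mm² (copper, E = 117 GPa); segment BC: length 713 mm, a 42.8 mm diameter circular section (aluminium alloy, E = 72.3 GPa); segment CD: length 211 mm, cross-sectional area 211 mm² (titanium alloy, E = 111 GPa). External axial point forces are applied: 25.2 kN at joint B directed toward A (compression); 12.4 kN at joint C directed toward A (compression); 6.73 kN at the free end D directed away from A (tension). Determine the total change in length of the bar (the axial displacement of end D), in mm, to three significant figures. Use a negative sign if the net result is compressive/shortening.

Internal axial forces (sectioning from the free end, tension +): N_CD = 6.73 kN, N_BC = -5.67 kN, N_AB = -30.87 kN.
A_BC = 1439 mm².
δ_AB = -30870·576/(1400·117000) = -0.1086 mm
δ_BC = -5670·713/(1439·72300) = -0.03886 mm
δ_CD = 6730·211/(211·111000) = 0.06063 mm
δ = Σδ_i = -0.08679 mm.

-0.0868 mm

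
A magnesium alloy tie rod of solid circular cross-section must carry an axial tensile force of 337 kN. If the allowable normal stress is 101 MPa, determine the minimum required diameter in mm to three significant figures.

Required area A ≥ P/σ_allow = 337000/101 = 3337 mm².
For a solid circular section, d ≥ √(4A/π) = 65.18 mm.

65.2 mm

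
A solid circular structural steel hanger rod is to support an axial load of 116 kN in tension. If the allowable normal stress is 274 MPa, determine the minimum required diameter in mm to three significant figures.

Required area A ≥ P/σ_allow = 116000/274 = 423.4 mm².
For a solid circular section, d ≥ √(4A/π) = 23.22 mm.

23.2 mm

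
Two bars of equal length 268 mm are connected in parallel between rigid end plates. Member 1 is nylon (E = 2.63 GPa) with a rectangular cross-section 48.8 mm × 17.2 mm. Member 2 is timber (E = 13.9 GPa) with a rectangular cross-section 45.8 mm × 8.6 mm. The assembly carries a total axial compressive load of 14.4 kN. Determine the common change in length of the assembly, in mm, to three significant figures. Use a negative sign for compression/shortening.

A_1 = 839.4 mm².
A_2 = 393.9 mm².
Equal strain + equilibrium ⇒ each member carries load in proportion to AE: A₁E₁ = 2208000 N, A₂E₂ = 5475000 N, ΣAE = 7682000 N.
δ = PL/ΣAE = -14400·268/7682000 = -0.5023 mm.

-0.502 mm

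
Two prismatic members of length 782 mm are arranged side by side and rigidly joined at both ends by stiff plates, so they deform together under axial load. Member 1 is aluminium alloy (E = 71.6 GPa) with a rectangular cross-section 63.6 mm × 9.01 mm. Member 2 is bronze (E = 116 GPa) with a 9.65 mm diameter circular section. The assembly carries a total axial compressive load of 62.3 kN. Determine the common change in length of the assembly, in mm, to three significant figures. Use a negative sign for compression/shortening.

-0.984 mm

A_1 = 573 mm².
A_2 = 73.14 mm².
Equal strain + equilibrium ⇒ each member carries load in proportion to AE: A₁E₁ = 41030000 N, A₂E₂ = 8484000 N, ΣAE = 49510000 N.
δ = PL/ΣAE = -62300·782/49510000 = -0.9839 mm.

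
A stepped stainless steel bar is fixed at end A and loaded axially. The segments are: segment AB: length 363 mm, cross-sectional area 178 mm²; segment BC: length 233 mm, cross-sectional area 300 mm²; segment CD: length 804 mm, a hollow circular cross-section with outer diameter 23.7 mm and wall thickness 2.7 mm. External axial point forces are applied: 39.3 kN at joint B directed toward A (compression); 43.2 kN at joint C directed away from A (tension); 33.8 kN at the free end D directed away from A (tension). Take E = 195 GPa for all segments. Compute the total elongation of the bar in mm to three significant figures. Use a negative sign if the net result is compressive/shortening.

1.48 mm

Internal axial forces (sectioning from the free end, tension +): N_CD = 33.8 kN, N_BC = 77 kN, N_AB = 37.7 kN.
A_CD = 178.1 mm².
δ_AB = 37700·363/(178·195000) = 0.3943 mm
δ_BC = 77000·233/(300·195000) = 0.3067 mm
δ_CD = 33800·804/(178.1·195000) = 0.7824 mm
δ = Σδ_i = 1.483 mm.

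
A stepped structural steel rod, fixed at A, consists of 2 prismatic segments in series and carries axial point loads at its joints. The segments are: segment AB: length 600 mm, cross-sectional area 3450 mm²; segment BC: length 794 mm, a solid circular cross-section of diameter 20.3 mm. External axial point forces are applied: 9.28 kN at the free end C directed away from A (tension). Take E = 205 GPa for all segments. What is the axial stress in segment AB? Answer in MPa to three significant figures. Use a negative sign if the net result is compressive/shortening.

2.69 MPa

Internal axial forces (sectioning from the free end, tension +): N_BC = 9.28 kN, N_AB = 9.28 kN.
σ_AB = N_AB/A_AB = 9280/3450 = 2.69 MPa.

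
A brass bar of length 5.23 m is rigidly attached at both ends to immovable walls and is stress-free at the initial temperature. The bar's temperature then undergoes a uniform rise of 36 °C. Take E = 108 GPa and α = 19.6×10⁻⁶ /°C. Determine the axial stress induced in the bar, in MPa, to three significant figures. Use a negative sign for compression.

-76.2 MPa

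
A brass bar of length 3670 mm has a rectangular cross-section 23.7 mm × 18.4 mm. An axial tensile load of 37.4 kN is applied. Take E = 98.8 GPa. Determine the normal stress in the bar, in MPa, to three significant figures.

85.8 MPa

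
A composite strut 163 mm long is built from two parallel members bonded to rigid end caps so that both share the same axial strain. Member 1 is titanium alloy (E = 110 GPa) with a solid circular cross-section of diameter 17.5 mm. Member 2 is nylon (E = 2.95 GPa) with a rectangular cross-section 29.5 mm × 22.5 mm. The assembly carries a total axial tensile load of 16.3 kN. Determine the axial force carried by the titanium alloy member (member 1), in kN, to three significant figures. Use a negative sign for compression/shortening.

A_1 = 240.5 mm².
A_2 = 663.8 mm².
Equal strain + equilibrium ⇒ each member carries load in proportion to AE: A₁E₁ = 26460000 N, A₂E₂ = 1958000 N, ΣAE = 28420000 N.
F₁ = P·A₁E₁/ΣAE = 16300·26460000/28420000 = 15180 N.

15.2 kN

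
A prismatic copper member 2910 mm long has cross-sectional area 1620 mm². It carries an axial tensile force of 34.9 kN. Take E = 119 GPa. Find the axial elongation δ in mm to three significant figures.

0.527 mm

δ_mech = NL/(AE) = 34900·2910/(1620·119000) = 0.5268 mm.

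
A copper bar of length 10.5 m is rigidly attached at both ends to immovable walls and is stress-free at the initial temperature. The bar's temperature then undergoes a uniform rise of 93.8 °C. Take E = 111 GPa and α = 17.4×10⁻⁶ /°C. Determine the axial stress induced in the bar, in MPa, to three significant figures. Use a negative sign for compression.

-181 MPa

Free thermal expansion αLΔT = 17.4e-6 · 10500 · 93.8 = 17.14 mm.
The walls impose strain ε = −(17.14)/10500 = -1.6321e-03; σ = Eε = 111000 · -1.6321e-03 = -181.2 MPa.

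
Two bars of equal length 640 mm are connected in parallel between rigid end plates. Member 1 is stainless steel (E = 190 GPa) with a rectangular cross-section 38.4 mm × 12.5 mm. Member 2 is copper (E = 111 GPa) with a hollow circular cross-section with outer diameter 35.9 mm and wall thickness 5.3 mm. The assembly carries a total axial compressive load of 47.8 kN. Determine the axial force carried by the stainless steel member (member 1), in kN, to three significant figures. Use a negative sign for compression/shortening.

-29.5 kN

A_1 = 480 mm².
A_2 = 509.5 mm².
Equal strain + equilibrium ⇒ each member carries load in proportion to AE: A₁E₁ = 91200000 N, A₂E₂ = 56550000 N, ΣAE = 147800000 N.
F₁ = P·A₁E₁/ΣAE = -47800·91200000/147800000 = -29500 N.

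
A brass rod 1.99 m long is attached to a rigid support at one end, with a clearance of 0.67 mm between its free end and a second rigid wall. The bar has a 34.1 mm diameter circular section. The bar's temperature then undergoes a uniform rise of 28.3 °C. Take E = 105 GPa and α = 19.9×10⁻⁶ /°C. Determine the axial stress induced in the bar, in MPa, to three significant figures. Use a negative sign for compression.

Free thermal expansion αLΔT = 19.9e-6 · 1990 · 28.3 = 1.121 mm.
The walls engage after the gap closes; constrained expansion = 1.121 − 0.67 = 0.4507 mm.
The walls impose strain ε = −(0.4507)/1990 = -2.2649e-04; σ = Eε = 105000 · -2.2649e-04 = -23.78 MPa.

-23.8 MPa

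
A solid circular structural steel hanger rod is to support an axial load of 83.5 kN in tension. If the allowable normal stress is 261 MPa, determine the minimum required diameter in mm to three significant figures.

20.2 mm

Required area A ≥ P/σ_allow = 83500/261 = 319.9 mm².
For a solid circular section, d ≥ √(4A/π) = 20.18 mm.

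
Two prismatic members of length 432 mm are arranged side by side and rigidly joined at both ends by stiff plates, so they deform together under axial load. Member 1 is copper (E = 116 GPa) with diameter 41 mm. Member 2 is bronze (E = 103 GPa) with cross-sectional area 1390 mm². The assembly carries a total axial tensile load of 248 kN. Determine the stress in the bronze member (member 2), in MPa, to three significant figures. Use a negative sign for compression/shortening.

A_1 = 1320 mm².
Equal strain + equilibrium ⇒ each member carries load in proportion to AE: A₁E₁ = 153100000 N, A₂E₂ = 143200000 N, ΣAE = 296300000 N.
σ₂ = P·E₂/ΣAE = 248000·103000/296300000 = 86.2 MPa.

86.2 MPa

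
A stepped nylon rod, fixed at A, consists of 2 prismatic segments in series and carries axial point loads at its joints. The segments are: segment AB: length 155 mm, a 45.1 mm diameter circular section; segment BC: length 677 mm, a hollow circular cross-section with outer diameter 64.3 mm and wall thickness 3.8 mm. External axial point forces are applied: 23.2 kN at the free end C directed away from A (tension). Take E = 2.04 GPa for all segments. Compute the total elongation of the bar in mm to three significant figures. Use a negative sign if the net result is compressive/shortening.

Internal axial forces (sectioning from the free end, tension +): N_BC = 23.2 kN, N_AB = 23.2 kN.
A_AB = 1598 mm².
A_BC = 722.3 mm².
δ_AB = 23200·155/(1598·2040) = 1.103 mm
δ_BC = 23200·677/(722.3·2040) = 10.66 mm
δ = Σδ_i = 11.76 mm.

11.8 mm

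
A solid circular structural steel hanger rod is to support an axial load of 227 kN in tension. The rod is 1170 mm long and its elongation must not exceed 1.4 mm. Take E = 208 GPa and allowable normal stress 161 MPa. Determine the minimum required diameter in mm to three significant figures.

42.4 mm

Required area A ≥ P/σ_allow = 227000/161 = 1410 mm².
For a solid circular section, d ≥ √(4A/π) = 42.37 mm.
Elongation limit: A ≥ PL/(Eδ_allow) = 227000·1170/(208000·1.4) = 912.1 mm² ⇒ d ≥ 34.08 mm.
The stress limit governs.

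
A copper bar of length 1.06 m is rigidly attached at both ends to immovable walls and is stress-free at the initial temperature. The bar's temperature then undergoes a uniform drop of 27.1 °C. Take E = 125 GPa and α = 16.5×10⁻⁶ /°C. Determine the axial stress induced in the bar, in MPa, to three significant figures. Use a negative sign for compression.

55.9 MPa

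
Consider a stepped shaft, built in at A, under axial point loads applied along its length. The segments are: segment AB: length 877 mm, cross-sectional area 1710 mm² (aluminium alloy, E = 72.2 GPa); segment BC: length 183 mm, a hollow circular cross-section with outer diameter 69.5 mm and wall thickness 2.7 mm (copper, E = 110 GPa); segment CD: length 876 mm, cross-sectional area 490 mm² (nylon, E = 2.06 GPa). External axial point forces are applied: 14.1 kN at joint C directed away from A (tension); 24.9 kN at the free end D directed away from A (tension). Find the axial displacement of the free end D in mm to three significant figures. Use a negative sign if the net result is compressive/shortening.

Internal axial forces (sectioning from the free end, tension +): N_CD = 24.9 kN, N_BC = 39 kN, N_AB = 39 kN.
A_BC = 566.6 mm².
δ_AB = 39000·877/(1710·72200) = 0.277 mm
δ_BC = 39000·183/(566.6·110000) = 0.1145 mm
δ_CD = 24900·876/(490·2060) = 21.61 mm
δ = Σδ_i = 22 mm.

22.0 mm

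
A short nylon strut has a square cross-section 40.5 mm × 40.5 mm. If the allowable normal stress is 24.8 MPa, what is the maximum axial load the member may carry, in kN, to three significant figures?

A = 1640 mm².
P_max = σ_allow · A = 24.8 · 1640 = 40680 N = 40.68 kN.

40.7 kN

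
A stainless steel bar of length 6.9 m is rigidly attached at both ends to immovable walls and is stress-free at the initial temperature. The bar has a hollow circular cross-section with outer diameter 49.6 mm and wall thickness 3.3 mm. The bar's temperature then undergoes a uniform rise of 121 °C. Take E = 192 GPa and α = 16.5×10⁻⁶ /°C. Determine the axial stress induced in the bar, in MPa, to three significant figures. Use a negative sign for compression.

Free thermal expansion αLΔT = 16.5e-6 · 6900 · 121 = 13.78 mm.
The walls impose strain ε = −(13.78)/6900 = -1.9965e-03; σ = Eε = 192000 · -1.9965e-03 = -383.3 MPa.

-383 MPa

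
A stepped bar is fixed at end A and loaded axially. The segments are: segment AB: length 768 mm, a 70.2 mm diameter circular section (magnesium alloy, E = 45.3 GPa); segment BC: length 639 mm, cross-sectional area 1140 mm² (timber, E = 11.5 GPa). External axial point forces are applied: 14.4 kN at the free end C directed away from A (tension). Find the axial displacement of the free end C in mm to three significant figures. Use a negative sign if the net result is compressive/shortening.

0.765 mm

Internal axial forces (sectioning from the free end, tension +): N_BC = 14.4 kN, N_AB = 14.4 kN.
A_AB = 3870 mm².
δ_AB = 14400·768/(3870·45300) = 0.06308 mm
δ_BC = 14400·639/(1140·11500) = 0.7019 mm
δ = Σδ_i = 0.765 mm.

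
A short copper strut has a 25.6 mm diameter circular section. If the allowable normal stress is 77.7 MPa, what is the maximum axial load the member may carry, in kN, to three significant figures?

40.0 kN

A = 514.7 mm².
P_max = σ_allow · A = 77.7 · 514.7 = 39990 N = 39.99 kN.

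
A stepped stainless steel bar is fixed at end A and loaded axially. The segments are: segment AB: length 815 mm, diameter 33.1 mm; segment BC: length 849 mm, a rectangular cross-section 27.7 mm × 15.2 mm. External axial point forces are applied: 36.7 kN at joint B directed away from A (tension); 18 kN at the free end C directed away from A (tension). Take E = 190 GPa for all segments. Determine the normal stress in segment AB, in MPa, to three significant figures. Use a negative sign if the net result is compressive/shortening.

63.6 MPa

Internal axial forces (sectioning from the free end, tension +): N_BC = 18 kN, N_AB = 54.7 kN.
A_AB = 860.5 mm².
σ_AB = N_AB/A_AB = 54700/860.5 = 63.57 MPa.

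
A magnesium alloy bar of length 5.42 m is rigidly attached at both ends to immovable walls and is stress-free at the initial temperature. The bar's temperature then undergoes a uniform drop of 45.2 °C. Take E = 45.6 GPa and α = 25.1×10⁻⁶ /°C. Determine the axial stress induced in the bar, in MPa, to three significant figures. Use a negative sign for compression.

51.7 MPa

Free thermal expansion αLΔT = 25.1e-6 · 5420 · -45.2 = -6.149 mm.
The walls impose strain ε = −(-6.149)/5420 = 1.1345e-03; σ = Eε = 45600 · 1.1345e-03 = 51.73 MPa.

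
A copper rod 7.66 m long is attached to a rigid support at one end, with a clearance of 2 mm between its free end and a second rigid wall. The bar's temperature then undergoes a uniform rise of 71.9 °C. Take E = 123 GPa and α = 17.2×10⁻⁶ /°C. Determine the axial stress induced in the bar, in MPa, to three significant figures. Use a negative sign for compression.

-120 MPa

Free thermal expansion αLΔT = 17.2e-6 · 7660 · 71.9 = 9.473 mm.
The walls engage after the gap closes; constrained expansion = 9.473 − 2 = 7.473 mm.
The walls impose strain ε = −(7.473)/7660 = -9.7558e-04; σ = Eε = 123000 · -9.7558e-04 = -120 MPa.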